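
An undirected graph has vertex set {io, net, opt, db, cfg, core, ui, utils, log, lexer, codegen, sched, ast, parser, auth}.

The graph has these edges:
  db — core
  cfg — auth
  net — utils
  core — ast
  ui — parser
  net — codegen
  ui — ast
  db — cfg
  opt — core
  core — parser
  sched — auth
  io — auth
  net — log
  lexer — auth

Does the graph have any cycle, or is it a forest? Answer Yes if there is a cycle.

DFS, tracking each vertex's parent; an edge to a visited non-parent vertex closes a cycle.
Start from opt:
visit opt (parent –)
  visit core (parent opt)
    core–opt: parent, skip
    visit db (parent core)
      db–core: parent, skip
      visit cfg (parent db)
        cfg–db: parent, skip
        visit auth (parent cfg)
          visit io (parent auth)
            io–auth: parent, skip
          auth–cfg: parent, skip
          visit lexer (parent auth)
            lexer–auth: parent, skip
          visit sched (parent auth)
            sched–auth: parent, skip
    visit ast (parent core)
      ast–core: parent, skip
      visit ui (parent ast)
        ui–ast: parent, skip
        visit parser (parent ui)
          parser–core: core visited and ≠ parent → cycle
Cycle: core – ast – ui – parser – core.

Yes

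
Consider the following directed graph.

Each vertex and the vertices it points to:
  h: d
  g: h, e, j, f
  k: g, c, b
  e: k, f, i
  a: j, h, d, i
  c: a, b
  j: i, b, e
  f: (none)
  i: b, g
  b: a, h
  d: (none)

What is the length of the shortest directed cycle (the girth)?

For each vertex v, BFS finds the shortest path from v back to v.
The shortest such closed walk is k → g → e → k, length 3.

3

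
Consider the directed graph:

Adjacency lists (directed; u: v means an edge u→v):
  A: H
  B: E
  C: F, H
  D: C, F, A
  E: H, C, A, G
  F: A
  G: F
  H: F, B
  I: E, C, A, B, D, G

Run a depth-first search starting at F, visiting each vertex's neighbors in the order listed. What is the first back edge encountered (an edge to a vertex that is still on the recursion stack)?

DFS from F (visiting each vertex's neighbors in the order listed); mark gray on enter, black on exit:
F gray
  A gray
    H gray
      H→F: F is gray → back edge
First back edge: H → F.

H→F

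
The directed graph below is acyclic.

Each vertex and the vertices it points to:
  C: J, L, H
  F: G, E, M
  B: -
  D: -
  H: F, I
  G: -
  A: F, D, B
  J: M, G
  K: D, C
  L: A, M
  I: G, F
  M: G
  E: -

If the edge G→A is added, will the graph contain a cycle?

Adding G→A creates a cycle iff A can already reach G.
Path from A: A → F → G.
So A → … → G → A is a cycle.

Yes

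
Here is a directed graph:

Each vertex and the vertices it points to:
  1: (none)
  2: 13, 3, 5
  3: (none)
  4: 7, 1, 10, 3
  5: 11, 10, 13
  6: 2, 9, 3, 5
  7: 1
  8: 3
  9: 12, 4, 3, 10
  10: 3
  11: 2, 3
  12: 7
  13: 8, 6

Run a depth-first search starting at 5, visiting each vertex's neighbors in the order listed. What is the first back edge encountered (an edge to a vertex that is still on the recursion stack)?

6→2

DFS from 5 (visiting each vertex's neighbors in the order listed); mark gray on enter, black on exit:
5 gray
  11 gray
    2 gray
      13 gray
        8 gray
          3 gray
          3 black
        8 black
        6 gray
          6→2: 2 is gray → back edge
First back edge: 6 → 2.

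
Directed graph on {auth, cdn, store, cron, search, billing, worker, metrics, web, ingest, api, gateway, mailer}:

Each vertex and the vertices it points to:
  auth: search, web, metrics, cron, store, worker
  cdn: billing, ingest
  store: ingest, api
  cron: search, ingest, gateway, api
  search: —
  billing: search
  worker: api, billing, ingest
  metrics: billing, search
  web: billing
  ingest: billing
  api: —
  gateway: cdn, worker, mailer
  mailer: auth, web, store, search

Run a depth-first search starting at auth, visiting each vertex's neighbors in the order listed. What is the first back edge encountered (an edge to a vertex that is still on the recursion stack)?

mailer->auth

DFS from auth (visiting each vertex's neighbors in the order listed); mark gray on enter, black on exit:
auth gray
  search gray
  search black
  web gray
    billing gray
      billing→search: search black — skip
    billing black
  web black
  metrics gray
    metrics→billing: billing black — skip
    metrics→search: search black — skip
  metrics black
  cron gray
    cron→search: search black — skip
    ingest gray
      ingest→billing: billing black — skip
    ingest black
    gateway gray
      cdn gray
        cdn→billing: billing black — skip
        cdn→ingest: ingest black — skip
      cdn black
      worker gray
        api gray
        api black
        worker→billing: billing black — skip
        worker→ingest: ingest black — skip
      worker black
      mailer gray
        mailer→auth: auth is gray → back edge
First back edge: mailer → auth.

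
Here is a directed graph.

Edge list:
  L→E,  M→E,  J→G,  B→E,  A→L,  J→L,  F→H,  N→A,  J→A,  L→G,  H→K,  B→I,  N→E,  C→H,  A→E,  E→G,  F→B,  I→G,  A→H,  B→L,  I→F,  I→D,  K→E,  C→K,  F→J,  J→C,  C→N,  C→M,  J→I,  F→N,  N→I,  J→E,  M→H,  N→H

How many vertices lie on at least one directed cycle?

A vertex is on a directed cycle iff it belongs to a strongly connected component of size ≥ 2 (or has a self-loop).
The vertices on cycles are {B, C, F, I, J, N} — 6 in total.

6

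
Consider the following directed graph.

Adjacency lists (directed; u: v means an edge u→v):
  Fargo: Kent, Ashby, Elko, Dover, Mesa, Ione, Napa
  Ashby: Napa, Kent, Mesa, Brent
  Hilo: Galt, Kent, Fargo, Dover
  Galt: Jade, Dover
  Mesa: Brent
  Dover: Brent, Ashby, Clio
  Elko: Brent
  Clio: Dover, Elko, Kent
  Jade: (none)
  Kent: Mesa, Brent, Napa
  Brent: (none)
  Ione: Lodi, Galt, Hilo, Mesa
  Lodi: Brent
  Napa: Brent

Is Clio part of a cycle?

Clio is on a cycle iff Clio can reach itself via ≥1 edge.
Clio → Dover → Clio — yes.

Yes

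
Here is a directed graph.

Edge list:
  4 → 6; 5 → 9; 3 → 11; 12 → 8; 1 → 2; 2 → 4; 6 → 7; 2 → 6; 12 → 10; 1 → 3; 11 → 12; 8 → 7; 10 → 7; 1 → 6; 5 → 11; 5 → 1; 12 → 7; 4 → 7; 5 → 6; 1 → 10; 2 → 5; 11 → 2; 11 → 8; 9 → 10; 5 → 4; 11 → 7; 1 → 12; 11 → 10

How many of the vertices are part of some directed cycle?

A vertex is on a directed cycle iff it belongs to a strongly connected component of size ≥ 2 (or has a self-loop).
The vertices on cycles are {1, 2, 3, 5, 11} — 5 in total.

5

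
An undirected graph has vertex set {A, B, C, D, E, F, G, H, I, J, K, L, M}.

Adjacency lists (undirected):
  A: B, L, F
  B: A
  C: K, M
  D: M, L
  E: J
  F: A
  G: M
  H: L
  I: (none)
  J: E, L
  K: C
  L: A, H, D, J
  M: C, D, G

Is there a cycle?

No

DFS, tracking each vertex's parent; an edge to a visited non-parent vertex closes a cycle.
Start from L:
visit L (parent –)
  visit A (parent L)
    visit B (parent A)
      B–A: parent, skip
    A–L: parent, skip
    visit F (parent A)
      F–A: parent, skip
  visit H (parent L)
    H–L: parent, skip
  visit D (parent L)
    visit M (parent D)
      visit C (parent M)
        visit K (parent C)
          K–C: parent, skip
        C–M: parent, skip
      M–D: parent, skip
      visit G (parent M)
        G–M: parent, skip
    D–L: parent, skip
  visit J (parent L)
    visit E (parent J)
      E–J: parent, skip
    J–L: parent, skip
visit I (parent –)
No non-parent visited neighbor found — the graph is a forest.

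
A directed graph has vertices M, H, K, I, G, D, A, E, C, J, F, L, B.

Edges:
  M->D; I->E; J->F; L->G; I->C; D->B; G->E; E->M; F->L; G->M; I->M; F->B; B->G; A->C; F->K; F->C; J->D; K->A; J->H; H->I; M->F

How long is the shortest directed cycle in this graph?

4

For each vertex v, BFS finds the shortest path from v back to v.
The shortest such closed walk is D → B → G → M → D, length 4.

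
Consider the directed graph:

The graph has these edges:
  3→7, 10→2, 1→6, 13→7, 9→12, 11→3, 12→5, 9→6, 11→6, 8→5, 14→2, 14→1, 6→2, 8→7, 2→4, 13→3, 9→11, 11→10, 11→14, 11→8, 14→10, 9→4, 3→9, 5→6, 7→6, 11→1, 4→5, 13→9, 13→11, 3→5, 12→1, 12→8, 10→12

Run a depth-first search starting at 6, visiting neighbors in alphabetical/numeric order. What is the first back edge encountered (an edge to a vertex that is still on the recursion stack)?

5->6

DFS from 6 (visiting neighbors in alphabetical/numeric order); mark gray on enter, black on exit:
6 gray
  2 gray
    4 gray
      5 gray
        5→6: 6 is gray → back edge
First back edge: 5 → 6.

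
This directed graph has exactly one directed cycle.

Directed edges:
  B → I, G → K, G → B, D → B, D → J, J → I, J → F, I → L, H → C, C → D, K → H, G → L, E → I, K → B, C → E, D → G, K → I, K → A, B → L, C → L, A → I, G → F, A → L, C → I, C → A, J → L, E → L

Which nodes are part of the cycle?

C, D, G, H, K

DFS with gray/black marking from D:
D gray
  B gray
    I gray
      L gray
      L black
    I black
    B→L: L black — skip
  B black
  J gray
    J→L: L black — skip
    J→I: I black — skip
    F gray
    F black
  J black
  G gray
    G→B: B black — skip
    G→F: F black — skip
    K gray
      H gray
        C gray
          A gray
            A→I: I black — skip
            A→L: L black — skip
          A black
          C→L: L black — skip
          C→I: I black — skip
          E gray
            E→I: I black — skip
            E→L: L black — skip
          E black
          C→D: D is gray → back edge
Back edge closes the cycle D → G → K → H → C → D; its vertices are {C, D, G, H, K}.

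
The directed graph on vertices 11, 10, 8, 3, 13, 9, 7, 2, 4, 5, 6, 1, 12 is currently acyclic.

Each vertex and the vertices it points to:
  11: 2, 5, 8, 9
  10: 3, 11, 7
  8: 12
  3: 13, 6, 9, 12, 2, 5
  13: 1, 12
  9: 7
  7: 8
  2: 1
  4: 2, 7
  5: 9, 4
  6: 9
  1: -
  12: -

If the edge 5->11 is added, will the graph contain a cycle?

Adding 5→11 creates a cycle iff 11 can already reach 5.
Path from 11: 11 → 5.
So 11 → … → 5 → 11 is a cycle.

Yes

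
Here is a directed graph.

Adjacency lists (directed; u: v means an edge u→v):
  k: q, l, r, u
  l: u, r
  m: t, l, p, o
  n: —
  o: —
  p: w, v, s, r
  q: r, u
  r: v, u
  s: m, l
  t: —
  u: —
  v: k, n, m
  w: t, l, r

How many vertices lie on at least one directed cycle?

9

A vertex is on a directed cycle iff it belongs to a strongly connected component of size ≥ 2 (or has a self-loop).
The vertices on cycles are {k, l, m, p, q, r, s, v, w} — 9 in total.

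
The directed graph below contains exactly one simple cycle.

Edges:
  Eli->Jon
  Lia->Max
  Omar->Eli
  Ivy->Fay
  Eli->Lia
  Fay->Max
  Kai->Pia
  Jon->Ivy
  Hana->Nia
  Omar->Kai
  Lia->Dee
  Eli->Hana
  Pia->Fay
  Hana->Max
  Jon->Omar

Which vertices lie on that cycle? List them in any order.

Eli, Jon, Omar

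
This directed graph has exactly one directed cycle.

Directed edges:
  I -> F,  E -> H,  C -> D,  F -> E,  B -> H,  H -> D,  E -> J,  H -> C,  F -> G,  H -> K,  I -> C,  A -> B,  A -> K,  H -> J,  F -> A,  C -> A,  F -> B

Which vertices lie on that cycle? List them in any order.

A, B, C, H

DFS with gray/black marking from A:
A gray
  K gray
  K black
  B gray
    H gray
      D gray
      D black
      H→K: K black — skip
      C gray
        C→A: A is gray → back edge
Back edge closes the cycle A → B → H → C → A; its vertices are {A, B, C, H}.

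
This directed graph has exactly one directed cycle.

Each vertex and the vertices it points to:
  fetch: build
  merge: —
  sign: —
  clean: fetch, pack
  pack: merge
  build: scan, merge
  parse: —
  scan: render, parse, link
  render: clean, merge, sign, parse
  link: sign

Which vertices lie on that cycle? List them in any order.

DFS with gray/black marking from scan:
scan gray
  render gray
    clean gray
      fetch gray
        build gray
          build→scan: scan is gray → back edge
Back edge closes the cycle scan → render → clean → fetch → build → scan; its vertices are {scan, build, clean, fetch, render}.

scan, build, clean, fetch, render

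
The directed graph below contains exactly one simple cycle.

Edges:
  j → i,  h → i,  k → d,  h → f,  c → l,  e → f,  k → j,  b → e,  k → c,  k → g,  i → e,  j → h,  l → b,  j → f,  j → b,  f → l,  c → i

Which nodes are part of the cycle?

b, e, f, l

DFS with gray/black marking from l:
l gray
  b gray
    e gray
      f gray
        f→l: l is gray → back edge
Back edge closes the cycle l → b → e → f → l; its vertices are {b, e, f, l}.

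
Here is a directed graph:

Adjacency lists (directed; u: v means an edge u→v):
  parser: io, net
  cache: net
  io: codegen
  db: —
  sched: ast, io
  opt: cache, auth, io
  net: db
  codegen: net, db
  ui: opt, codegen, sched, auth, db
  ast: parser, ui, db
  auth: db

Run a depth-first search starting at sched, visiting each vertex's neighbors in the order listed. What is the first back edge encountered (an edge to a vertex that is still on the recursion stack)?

DFS from sched (visiting each vertex's neighbors in the order listed); mark gray on enter, black on exit:
sched gray
  ast gray
    parser gray
      io gray
        codegen gray
          net gray
            db gray
            db black
          net black
          codegen→db: db black — skip
        codegen black
      io black
      parser→net: net black — skip
    parser black
    ui gray
      opt gray
        cache gray
          cache→net: net black — skip
        cache black
        auth gray
          auth→db: db black — skip
        auth black
        opt→io: io black — skip
      opt black
      ui→codegen: codegen black — skip
      ui→sched: sched is gray → back edge
First back edge: ui → sched.

ui→sched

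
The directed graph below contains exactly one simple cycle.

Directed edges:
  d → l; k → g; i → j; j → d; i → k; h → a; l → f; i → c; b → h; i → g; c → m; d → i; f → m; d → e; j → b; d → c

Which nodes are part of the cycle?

DFS with gray/black marking from j:
j gray
  b gray
    h gray
      a gray
      a black
    h black
  b black
  d gray
    l gray
      f gray
        m gray
        m black
      f black
    l black
    i gray
      g gray
      g black
      k gray
        k→g: g black — skip
      k black
      i→j: j is gray → back edge
Back edge closes the cycle j → d → i → j; its vertices are {d, i, j}.

d, i, j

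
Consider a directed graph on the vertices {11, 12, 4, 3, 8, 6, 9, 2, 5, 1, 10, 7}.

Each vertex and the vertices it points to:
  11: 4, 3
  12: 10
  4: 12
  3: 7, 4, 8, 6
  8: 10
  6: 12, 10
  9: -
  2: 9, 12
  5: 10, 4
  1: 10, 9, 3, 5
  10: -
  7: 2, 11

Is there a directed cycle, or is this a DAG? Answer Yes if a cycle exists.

Yes

DFS with white/gray/black marking, starting from 7:
7 gray
  2 gray
    9 gray
    9 black
    12 gray
      10 gray
      10 black
    12 black
  2 black
  11 gray
    4 gray
      4→12: 12 black — skip
    4 black
    3 gray
      3→7: 7 is gray → back edge
Back edge found, so a cycle exists: 7 → 11 → 3 → 7.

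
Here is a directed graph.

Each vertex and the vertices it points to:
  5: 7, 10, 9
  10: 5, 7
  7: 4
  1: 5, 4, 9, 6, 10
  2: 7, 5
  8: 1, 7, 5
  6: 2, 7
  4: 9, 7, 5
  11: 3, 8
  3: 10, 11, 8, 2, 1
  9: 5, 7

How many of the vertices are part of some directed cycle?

A vertex is on a directed cycle iff it belongs to a strongly connected component of size ≥ 2 (or has a self-loop).
The vertices on cycles are {3, 4, 5, 7, 9, 10, 11} — 7 in total.

7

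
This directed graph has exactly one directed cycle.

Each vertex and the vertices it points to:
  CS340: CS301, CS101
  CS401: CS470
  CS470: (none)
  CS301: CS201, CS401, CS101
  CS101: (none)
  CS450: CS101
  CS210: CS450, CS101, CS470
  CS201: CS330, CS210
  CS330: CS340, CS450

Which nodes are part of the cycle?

CS201, CS301, CS330, CS340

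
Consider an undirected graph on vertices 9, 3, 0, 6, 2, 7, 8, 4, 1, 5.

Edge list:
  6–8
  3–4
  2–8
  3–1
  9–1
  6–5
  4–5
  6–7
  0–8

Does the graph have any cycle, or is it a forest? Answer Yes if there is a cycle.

DFS, tracking each vertex's parent; an edge to a visited non-parent vertex closes a cycle.
Start from 2:
visit 2 (parent –)
  visit 8 (parent 2)
    visit 6 (parent 8)
      6–8: parent, skip
      visit 7 (parent 6)
        7–6: parent, skip
      visit 5 (parent 6)
        visit 4 (parent 5)
          4–5: parent, skip
          visit 3 (parent 4)
            visit 1 (parent 3)
              1–3: parent, skip
              visit 9 (parent 1)
                9–1: parent, skip
            3–4: parent, skip
        5–6: parent, skip
    8–2: parent, skip
    visit 0 (parent 8)
      0–8: parent, skip
No non-parent visited neighbor found — the graph is a forest.

No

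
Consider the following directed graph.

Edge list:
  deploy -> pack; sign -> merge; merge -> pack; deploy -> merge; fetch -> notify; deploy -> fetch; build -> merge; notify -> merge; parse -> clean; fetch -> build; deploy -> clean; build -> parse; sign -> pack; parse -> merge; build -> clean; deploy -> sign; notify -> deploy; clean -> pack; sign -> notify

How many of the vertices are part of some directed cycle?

4

A vertex is on a directed cycle iff it belongs to a strongly connected component of size ≥ 2 (or has a self-loop).
The vertices on cycles are {sign, fetch, deploy, notify} — 4 in total.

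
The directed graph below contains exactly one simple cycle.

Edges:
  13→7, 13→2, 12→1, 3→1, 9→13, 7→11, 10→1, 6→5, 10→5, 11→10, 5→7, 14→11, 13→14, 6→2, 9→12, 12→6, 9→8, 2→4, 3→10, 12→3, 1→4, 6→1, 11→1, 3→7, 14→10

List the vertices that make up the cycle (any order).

DFS with gray/black marking from 5:
5 gray
  7 gray
    11 gray
      10 gray
        10→5: 5 is gray → back edge
Back edge closes the cycle 5 → 7 → 11 → 10 → 5; its vertices are {5, 7, 10, 11}.

5, 7, 10, 11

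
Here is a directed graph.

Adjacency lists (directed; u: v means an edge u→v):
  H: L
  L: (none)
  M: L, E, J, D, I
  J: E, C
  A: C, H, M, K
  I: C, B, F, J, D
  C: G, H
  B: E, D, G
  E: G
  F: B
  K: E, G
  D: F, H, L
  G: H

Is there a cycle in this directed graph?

DFS with white/gray/black marking, starting from H:
H gray
  L gray
  L black
H black
M gray
  M→L: L black — skip
  E gray
    G gray
      G→H: H black — skip
    G black
  E black
  J gray
    J→E: E black — skip
    C gray
      C→G: G black — skip
      C→H: H black — skip
    C black
  J black
  D gray
    F gray
      B gray
        B→E: E black — skip
        B→D: D is gray → back edge
Back edge found, so a cycle exists: D → F → B → D.

Yes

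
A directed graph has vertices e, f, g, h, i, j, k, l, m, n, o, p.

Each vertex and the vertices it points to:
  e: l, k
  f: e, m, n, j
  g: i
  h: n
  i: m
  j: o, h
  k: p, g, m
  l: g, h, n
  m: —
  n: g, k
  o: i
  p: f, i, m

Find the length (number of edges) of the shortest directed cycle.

For each vertex v, BFS finds the shortest path from v back to v.
The shortest such closed walk is f → n → k → p → f, length 4.

4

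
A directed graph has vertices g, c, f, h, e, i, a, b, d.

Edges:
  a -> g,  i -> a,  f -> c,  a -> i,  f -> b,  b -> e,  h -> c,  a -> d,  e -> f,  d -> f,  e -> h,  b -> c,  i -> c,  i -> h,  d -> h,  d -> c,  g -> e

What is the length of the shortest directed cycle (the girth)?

For each vertex v, BFS finds the shortest path from v back to v.
The shortest such closed walk is a → i → a, length 2.

2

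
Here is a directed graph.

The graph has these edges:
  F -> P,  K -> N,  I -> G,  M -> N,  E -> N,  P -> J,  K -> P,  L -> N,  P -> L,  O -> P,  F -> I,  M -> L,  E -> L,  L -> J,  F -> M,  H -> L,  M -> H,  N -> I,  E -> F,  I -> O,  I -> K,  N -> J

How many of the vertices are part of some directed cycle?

6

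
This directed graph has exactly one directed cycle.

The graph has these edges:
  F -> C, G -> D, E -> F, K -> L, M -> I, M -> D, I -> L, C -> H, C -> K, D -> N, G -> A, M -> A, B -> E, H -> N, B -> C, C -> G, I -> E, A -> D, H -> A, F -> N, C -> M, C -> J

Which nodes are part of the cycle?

C, E, F, I, M

DFS with gray/black marking from C:
C gray
  M gray
    A gray
      D gray
        N gray
        N black
      D black
    A black
    I gray
      L gray
      L black
      E gray
        F gray
          F→C: C is gray → back edge
Back edge closes the cycle C → M → I → E → F → C; its vertices are {C, E, F, I, M}.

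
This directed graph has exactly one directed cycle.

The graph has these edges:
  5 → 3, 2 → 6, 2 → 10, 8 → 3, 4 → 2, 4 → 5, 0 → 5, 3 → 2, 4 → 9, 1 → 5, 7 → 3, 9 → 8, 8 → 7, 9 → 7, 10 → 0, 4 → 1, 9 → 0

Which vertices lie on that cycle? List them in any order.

DFS with gray/black marking from 2:
2 gray
  10 gray
    0 gray
      5 gray
        3 gray
          3→2: 2 is gray → back edge
Back edge closes the cycle 2 → 10 → 0 → 5 → 3 → 2; its vertices are {0, 2, 3, 5, 10}.

0, 2, 3, 5, 10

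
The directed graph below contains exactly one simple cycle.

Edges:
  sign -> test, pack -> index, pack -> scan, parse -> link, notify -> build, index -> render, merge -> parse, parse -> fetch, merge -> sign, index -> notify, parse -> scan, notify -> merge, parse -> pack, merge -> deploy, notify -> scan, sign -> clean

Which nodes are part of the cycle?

pack, index, merge, parse, notify

DFS with gray/black marking from notify:
notify gray
  merge gray
    deploy gray
    deploy black
    sign gray
      test gray
      test black
      clean gray
      clean black
    sign black
    parse gray
      pack gray
        index gray
          render gray
          render black
          index→notify: notify is gray → back edge
Back edge closes the cycle notify → merge → parse → pack → index → notify; its vertices are {pack, index, merge, parse, notify}.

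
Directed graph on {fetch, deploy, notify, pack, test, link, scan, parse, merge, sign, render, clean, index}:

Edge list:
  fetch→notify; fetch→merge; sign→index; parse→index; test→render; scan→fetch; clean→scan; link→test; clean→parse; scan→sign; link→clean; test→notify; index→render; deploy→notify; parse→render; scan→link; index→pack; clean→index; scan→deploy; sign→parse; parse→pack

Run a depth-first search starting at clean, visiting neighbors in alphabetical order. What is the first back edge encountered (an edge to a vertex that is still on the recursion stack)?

link->clean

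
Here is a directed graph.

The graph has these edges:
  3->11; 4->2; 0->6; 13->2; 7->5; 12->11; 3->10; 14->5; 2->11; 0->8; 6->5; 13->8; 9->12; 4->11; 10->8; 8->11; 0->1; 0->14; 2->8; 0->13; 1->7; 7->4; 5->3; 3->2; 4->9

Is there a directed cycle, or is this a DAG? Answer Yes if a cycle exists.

DFS with white/gray/black marking, starting from 0:
0 gray
  8 gray
    11 gray
    11 black
  8 black
  1 gray
    7 gray
      4 gray
        9 gray
          12 gray
            12→11: 11 black — skip
          12 black
        9 black
        2 gray
          2→11: 11 black — skip
          2→8: 8 black — skip
        2 black
        4→11: 11 black — skip
      4 black
      5 gray
        3 gray
          10 gray
            10→8: 8 black — skip
          10 black
          3→2: 2 black — skip
          3→11: 11 black — skip
        3 black
      5 black
    7 black
  1 black
  14 gray
    14→5: 5 black — skip
  14 black
  6 gray
    6→5: 5 black — skip
  6 black
  13 gray
    13→2: 2 black — skip
    13→8: 8 black — skip
  13 black
0 black
Every edge goes to a white or black vertex — no back edge, so the graph is acyclic.

No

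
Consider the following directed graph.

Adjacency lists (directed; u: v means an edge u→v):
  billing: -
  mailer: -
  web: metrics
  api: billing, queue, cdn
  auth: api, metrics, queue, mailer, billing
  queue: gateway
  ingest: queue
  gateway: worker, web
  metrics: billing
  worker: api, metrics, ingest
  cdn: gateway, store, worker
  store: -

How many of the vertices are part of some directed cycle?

A vertex is on a directed cycle iff it belongs to a strongly connected component of size ≥ 2 (or has a self-loop).
The vertices on cycles are {api, cdn, queue, ingest, worker, gateway} — 6 in total.

6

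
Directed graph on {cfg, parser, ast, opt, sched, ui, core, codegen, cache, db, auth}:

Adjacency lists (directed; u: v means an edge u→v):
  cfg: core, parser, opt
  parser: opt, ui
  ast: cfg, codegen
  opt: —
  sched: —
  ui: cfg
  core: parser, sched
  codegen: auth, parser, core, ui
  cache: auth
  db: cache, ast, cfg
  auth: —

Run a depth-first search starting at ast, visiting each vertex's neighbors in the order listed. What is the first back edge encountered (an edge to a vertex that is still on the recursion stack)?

DFS from ast (visiting each vertex's neighbors in the order listed); mark gray on enter, black on exit:
ast gray
  cfg gray
    core gray
      parser gray
        opt gray
        opt black
        ui gray
          ui→cfg: cfg is gray → back edge
First back edge: ui → cfg.

ui->cfg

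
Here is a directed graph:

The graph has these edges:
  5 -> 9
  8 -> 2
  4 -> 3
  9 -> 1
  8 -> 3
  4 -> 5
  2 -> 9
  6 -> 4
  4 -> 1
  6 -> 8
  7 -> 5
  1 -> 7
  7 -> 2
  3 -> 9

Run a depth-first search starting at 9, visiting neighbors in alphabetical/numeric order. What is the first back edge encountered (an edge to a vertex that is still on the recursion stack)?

DFS from 9 (visiting neighbors in alphabetical/numeric order); mark gray on enter, black on exit:
9 gray
  1 gray
    7 gray
      2 gray
        2→9: 9 is gray → back edge
First back edge: 2 → 9.

2→9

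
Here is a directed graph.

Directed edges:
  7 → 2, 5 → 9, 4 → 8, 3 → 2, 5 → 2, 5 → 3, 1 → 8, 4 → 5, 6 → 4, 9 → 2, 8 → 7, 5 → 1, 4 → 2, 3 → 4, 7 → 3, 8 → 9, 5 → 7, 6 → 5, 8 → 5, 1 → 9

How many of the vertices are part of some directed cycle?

6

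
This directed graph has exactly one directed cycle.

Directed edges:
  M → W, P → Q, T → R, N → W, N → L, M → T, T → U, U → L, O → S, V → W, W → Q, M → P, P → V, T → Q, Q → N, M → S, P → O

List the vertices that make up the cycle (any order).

N, Q, W

DFS with gray/black marking from Q:
Q gray
  N gray
    L gray
    L black
    W gray
      W→Q: Q is gray → back edge
Back edge closes the cycle Q → N → W → Q; its vertices are {N, Q, W}.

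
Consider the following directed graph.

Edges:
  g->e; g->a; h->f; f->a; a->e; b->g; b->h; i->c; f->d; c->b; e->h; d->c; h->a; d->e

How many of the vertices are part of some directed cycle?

8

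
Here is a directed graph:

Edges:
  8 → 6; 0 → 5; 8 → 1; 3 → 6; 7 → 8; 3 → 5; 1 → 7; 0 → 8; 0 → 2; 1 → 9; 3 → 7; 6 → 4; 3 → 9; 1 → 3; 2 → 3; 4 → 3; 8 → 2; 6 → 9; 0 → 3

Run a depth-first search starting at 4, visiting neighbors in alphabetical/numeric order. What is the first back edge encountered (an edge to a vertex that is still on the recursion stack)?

DFS from 4 (visiting neighbors in alphabetical/numeric order); mark gray on enter, black on exit:
4 gray
  3 gray
    5 gray
    5 black
    6 gray
      6→4: 4 is gray → back edge
First back edge: 6 → 4.

6->4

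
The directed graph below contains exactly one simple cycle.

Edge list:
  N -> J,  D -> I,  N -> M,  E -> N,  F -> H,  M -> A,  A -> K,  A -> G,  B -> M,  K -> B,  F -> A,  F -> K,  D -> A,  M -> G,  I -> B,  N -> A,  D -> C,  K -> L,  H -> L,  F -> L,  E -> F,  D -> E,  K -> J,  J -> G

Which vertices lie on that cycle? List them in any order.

A, B, K, M

DFS with gray/black marking from K:
K gray
  L gray
  L black
  J gray
    G gray
    G black
  J black
  B gray
    M gray
      A gray
        A→K: K is gray → back edge
Back edge closes the cycle K → B → M → A → K; its vertices are {A, B, K, M}.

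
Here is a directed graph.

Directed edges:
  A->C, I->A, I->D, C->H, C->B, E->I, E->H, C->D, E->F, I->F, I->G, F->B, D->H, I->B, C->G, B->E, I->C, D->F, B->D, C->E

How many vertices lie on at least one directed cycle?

7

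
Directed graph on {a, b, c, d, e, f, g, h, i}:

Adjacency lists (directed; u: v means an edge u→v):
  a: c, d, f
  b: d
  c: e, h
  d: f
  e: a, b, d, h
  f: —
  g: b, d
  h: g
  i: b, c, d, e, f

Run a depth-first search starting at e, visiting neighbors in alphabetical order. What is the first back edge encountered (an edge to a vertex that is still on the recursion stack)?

c→e

DFS from e (visiting neighbors in alphabetical order); mark gray on enter, black on exit:
e gray
  a gray
    c gray
      c→e: e is gray → back edge
First back edge: c → e.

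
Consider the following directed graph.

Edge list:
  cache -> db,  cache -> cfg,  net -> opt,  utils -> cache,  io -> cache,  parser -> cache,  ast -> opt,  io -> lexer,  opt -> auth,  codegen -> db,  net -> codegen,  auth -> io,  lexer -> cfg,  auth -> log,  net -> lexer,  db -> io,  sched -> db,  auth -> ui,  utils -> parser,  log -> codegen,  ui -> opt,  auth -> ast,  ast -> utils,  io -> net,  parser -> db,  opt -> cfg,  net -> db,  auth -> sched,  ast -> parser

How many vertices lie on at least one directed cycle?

A vertex is on a directed cycle iff it belongs to a strongly connected component of size ≥ 2 (or has a self-loop).
The vertices on cycles are {db, io, ui, ast, log, net, opt, auth, cache, sched, utils, parser, codegen} — 13 in total.

13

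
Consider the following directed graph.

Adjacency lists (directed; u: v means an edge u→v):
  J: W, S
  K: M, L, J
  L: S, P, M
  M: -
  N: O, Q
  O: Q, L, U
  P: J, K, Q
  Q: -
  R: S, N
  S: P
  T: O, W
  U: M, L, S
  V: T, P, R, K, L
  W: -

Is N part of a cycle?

N lies on a cycle iff there is a path from N back to itself.
Exploring from N, it never reaches itself; equivalently, its strongly connected component is a singleton.

No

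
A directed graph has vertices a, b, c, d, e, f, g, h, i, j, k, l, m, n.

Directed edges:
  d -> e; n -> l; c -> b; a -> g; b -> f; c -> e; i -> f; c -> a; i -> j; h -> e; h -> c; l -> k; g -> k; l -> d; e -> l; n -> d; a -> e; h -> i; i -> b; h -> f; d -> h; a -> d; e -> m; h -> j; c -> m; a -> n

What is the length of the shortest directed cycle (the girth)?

For each vertex v, BFS finds the shortest path from v back to v.
The shortest such closed walk is d → e → l → d, length 3.

3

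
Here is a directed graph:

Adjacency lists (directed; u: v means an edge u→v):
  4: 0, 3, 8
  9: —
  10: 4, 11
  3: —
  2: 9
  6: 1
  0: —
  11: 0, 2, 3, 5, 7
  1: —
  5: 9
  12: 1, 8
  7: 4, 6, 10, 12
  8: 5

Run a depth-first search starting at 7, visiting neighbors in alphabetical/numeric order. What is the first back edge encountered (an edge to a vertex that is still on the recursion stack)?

11->7

DFS from 7 (visiting neighbors in alphabetical/numeric order); mark gray on enter, black on exit:
7 gray
  4 gray
    0 gray
    0 black
    3 gray
    3 black
    8 gray
      5 gray
        9 gray
        9 black
      5 black
    8 black
  4 black
  6 gray
    1 gray
    1 black
  6 black
  10 gray
    10→4: 4 black — skip
    11 gray
      11→0: 0 black — skip
      2 gray
        2→9: 9 black — skip
      2 black
      11→3: 3 black — skip
      11→5: 5 black — skip
      11→7: 7 is gray → back edge
First back edge: 11 → 7.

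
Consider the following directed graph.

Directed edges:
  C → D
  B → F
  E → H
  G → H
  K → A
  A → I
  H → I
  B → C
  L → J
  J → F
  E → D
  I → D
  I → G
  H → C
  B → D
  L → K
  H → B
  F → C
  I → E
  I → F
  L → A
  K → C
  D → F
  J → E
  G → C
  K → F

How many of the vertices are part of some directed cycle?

7

A vertex is on a directed cycle iff it belongs to a strongly connected component of size ≥ 2 (or has a self-loop).
The vertices on cycles are {C, D, E, F, G, H, I} — 7 in total.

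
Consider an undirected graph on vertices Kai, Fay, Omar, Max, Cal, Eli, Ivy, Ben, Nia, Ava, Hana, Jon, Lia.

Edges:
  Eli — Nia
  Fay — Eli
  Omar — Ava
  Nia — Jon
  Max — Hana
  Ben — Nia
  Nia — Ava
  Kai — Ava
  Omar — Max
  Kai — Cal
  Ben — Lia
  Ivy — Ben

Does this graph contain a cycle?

DFS, tracking each vertex's parent; an edge to a visited non-parent vertex closes a cycle.
Start from Jon:
visit Jon (parent –)
  visit Nia (parent Jon)
    Nia–Jon: parent, skip
    visit Eli (parent Nia)
      visit Fay (parent Eli)
        Fay–Eli: parent, skip
      Eli–Nia: parent, skip
    visit Ben (parent Nia)
      visit Ivy (parent Ben)
        Ivy–Ben: parent, skip
      visit Lia (parent Ben)
        Lia–Ben: parent, skip
      Ben–Nia: parent, skip
    visit Ava (parent Nia)
      visit Omar (parent Ava)
        visit Max (parent Omar)
          visit Hana (parent Max)
            Hana–Max: parent, skip
          Max–Omar: parent, skip
        Omar–Ava: parent, skip
      Ava–Nia: parent, skip
      visit Kai (parent Ava)
        Kai–Ava: parent, skip
        visit Cal (parent Kai)
          Cal–Kai: parent, skip
No non-parent visited neighbor found — the graph is a forest.

No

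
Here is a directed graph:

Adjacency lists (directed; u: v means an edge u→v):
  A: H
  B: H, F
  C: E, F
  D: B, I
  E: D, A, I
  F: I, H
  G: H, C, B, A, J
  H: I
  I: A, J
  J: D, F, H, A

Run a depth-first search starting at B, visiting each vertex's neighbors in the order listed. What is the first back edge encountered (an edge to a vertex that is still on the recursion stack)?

DFS from B (visiting each vertex's neighbors in the order listed); mark gray on enter, black on exit:
B gray
  H gray
    I gray
      A gray
        A→H: H is gray → back edge
First back edge: A → H.

A->H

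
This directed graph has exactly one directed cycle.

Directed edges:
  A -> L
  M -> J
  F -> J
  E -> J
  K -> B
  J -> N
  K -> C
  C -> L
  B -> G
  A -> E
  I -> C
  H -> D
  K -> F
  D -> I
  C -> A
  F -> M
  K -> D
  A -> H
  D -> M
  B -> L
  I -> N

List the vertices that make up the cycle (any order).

A, C, D, H, I

DFS with gray/black marking from D:
D gray
  I gray
    C gray
      A gray
        L gray
        L black
        H gray
          H→D: D is gray → back edge
Back edge closes the cycle D → I → C → A → H → D; its vertices are {A, C, D, H, I}.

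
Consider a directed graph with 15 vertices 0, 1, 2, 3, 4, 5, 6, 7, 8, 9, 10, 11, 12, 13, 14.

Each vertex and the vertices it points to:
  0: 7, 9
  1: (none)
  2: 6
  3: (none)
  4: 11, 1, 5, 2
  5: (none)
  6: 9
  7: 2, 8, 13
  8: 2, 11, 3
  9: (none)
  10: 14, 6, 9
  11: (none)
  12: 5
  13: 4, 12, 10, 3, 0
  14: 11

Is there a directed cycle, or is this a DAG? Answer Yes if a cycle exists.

DFS with white/gray/black marking, starting from 9:
9 gray
9 black
0 gray
  7 gray
    2 gray
      6 gray
        6→9: 9 black — skip
      6 black
    2 black
    8 gray
      8→2: 2 black — skip
      11 gray
      11 black
      3 gray
      3 black
    8 black
    13 gray
      4 gray
        4→11: 11 black — skip
        1 gray
        1 black
        5 gray
        5 black
        4→2: 2 black — skip
      4 black
      12 gray
        12→5: 5 black — skip
      12 black
      10 gray
        14 gray
          14→11: 11 black — skip
        14 black
        10→6: 6 black — skip
        10→9: 9 black — skip
      10 black
      13→3: 3 black — skip
      13→0: 0 is gray → back edge
Back edge found, so a cycle exists: 0 → 7 → 13 → 0.

Yes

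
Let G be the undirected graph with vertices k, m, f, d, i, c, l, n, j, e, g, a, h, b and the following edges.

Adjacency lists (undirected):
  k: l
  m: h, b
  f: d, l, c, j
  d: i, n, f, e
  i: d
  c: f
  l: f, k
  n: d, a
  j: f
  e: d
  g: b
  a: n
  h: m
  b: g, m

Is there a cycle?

DFS, tracking each vertex's parent; an edge to a visited non-parent vertex closes a cycle.
Start from e:
visit e (parent –)
  visit d (parent e)
    visit i (parent d)
      i–d: parent, skip
    visit n (parent d)
      n–d: parent, skip
      visit a (parent n)
        a–n: parent, skip
    visit f (parent d)
      f–d: parent, skip
      visit l (parent f)
        l–f: parent, skip
        visit k (parent l)
          k–l: parent, skip
      visit c (parent f)
        c–f: parent, skip
      visit j (parent f)
        j–f: parent, skip
    d–e: parent, skip
visit m (parent –)
  visit h (parent m)
    h–m: parent, skip
  visit b (parent m)
    visit g (parent b)
      g–b: parent, skip
    b–m: parent, skip
No non-parent visited neighbor found — the graph is a forest.

No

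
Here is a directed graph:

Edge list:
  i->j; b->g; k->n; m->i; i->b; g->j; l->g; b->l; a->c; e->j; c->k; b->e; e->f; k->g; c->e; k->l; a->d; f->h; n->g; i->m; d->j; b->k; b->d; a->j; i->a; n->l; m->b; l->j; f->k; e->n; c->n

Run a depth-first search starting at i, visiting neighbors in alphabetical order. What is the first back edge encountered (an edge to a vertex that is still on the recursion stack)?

DFS from i (visiting neighbors in alphabetical order); mark gray on enter, black on exit:
i gray
  a gray
    c gray
      e gray
        f gray
          h gray
          h black
          k gray
            g gray
              j gray
              j black
            g black
            l gray
              l→g: g black — skip
              l→j: j black — skip
            l black
            n gray
              n→g: g black — skip
              n→l: l black — skip
            n black
          k black
        f black
        e→j: j black — skip
        e→n: n black — skip
      e black
      c→k: k black — skip
      c→n: n black — skip
    c black
    d gray
      d→j: j black — skip
    d black
    a→j: j black — skip
  a black
  b gray
    b→d: d black — skip
    b→e: e black — skip
    b→g: g black — skip
    b→k: k black — skip
    b→l: l black — skip
  b black
  i→j: j black — skip
  m gray
    m→b: b black — skip
    m→i: i is gray → back edge
First back edge: m → i.

m->i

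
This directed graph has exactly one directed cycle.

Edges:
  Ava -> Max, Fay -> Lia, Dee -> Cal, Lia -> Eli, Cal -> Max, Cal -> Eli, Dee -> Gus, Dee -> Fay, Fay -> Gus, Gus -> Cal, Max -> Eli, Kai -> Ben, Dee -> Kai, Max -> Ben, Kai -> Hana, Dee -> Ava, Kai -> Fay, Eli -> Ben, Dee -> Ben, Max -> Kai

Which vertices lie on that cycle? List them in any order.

DFS with gray/black marking from Kai:
Kai gray
  Ben gray
  Ben black
  Fay gray
    Gus gray
      Cal gray
        Max gray
          Eli gray
            Eli→Ben: Ben black — skip
          Eli black
          Max→Kai: Kai is gray → back edge
Back edge closes the cycle Kai → Fay → Gus → Cal → Max → Kai; its vertices are {Cal, Fay, Gus, Kai, Max}.

Cal, Fay, Gus, Kai, Max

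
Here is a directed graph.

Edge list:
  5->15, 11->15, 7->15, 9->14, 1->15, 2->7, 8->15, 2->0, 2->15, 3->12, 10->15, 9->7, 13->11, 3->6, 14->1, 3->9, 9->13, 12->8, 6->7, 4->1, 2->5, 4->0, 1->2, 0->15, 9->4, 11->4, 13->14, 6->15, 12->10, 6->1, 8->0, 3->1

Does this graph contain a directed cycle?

DFS with white/gray/black marking, starting from 10:
10 gray
  15 gray
  15 black
10 black
0 gray
  0→15: 15 black — skip
0 black
1 gray
  2 gray
    7 gray
      7→15: 15 black — skip
    7 black
    2→15: 15 black — skip
    2→0: 0 black — skip
    5 gray
      5→15: 15 black — skip
    5 black
  2 black
  1→15: 15 black — skip
1 black
3 gray
  12 gray
    12→10: 10 black — skip
    8 gray
      8→15: 15 black — skip
      8→0: 0 black — skip
    8 black
  12 black
  3→1: 1 black — skip
  6 gray
    6→1: 1 black — skip
    6→15: 15 black — skip
    6→7: 7 black — skip
  6 black
  9 gray
    4 gray
      4→0: 0 black — skip
      4→1: 1 black — skip
    4 black
    9→7: 7 black — skip
    14 gray
      14→1: 1 black — skip
    14 black
    13 gray
      13→14: 14 black — skip
      11 gray
        11→4: 4 black — skip
        11→15: 15 black — skip
      11 black
    13 black
  9 black
3 black
Every edge goes to a white or black vertex — no back edge, so the graph is acyclic.

No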